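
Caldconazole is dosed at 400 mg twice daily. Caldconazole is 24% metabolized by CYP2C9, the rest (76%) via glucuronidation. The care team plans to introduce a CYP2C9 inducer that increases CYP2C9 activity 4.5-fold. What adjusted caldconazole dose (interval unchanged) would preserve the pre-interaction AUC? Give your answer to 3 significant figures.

The CYP2C9 pathway (24% of clearance) is boosted to 4.5× activity: 0.24 × 4.5 = 1.08.
The remaining 76% of clearance is unaffected.
CL_new/CL_old = 1.08 + 0.76 = 1.84.
To maintain the same steady-state level, dose must scale with clearance: new dose = 400 × 1.84 = 736 mg.

736 mg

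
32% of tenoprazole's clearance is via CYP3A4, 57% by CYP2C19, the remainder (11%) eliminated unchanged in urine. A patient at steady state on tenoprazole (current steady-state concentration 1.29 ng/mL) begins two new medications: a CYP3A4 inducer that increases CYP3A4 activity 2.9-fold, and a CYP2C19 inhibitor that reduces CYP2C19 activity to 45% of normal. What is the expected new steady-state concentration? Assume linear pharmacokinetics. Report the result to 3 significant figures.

The CYP3A4 pathway (32% of clearance) is boosted to 2.9× activity: 0.32 × 2.9 = 0.928.
The CYP2C19 pathway (57% of clearance) drops to 0.45× activity: 0.57 × 0.45 = 0.2565.
The remaining 11% of clearance is unaffected.
CL_new/CL_old = 0.928 + 0.2565 + 0.11 = 1.2945.
Steady-state concentration ∝ 1/CL: new value = 1.29 / 1.2945 = 0.997 ng/mL.

0.997 ng/mL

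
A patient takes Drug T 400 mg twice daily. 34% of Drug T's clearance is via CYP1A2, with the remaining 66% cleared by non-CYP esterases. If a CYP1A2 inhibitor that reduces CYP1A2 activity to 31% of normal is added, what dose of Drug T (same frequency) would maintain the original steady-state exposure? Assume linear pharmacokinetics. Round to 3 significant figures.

306 mg

The CYP1A2 pathway (34% of clearance) is reduced to 0.31× activity: 0.34 × 0.31 = 0.1054.
Non-CYP routes (66%) are unchanged.
Relative clearance = 0.1054 + 0.66 = 0.7654.
Css,avg = (dose rate)/CL, so holding Css fixed requires dose ∝ CL: 400 × 0.7654 = 306 mg.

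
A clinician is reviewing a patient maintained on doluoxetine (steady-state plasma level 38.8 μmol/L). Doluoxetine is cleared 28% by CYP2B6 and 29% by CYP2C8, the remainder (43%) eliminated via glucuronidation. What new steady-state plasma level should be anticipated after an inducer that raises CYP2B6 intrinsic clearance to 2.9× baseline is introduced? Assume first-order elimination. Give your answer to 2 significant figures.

25 μmol/L

The CYP2B6 pathway (28% of clearance) rises to 2.9× activity: 0.28 × 2.9 = 0.812.
CYP2C8 (29%) and the residual 43% are unaffected.
Relative clearance = 0.812 + 0.29 + 0.43 = 1.532.
Steady-state plasma level ∝ 1/CL, so new value = 38.8 / 1.532 = 25 μmol/L.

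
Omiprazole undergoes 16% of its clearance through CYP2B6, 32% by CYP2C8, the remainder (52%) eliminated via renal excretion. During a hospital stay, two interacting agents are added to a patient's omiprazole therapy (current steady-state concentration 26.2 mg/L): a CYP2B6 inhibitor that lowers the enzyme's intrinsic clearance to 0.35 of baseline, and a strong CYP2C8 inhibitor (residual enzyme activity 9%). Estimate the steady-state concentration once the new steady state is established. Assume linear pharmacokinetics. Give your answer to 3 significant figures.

CYP2B6: 0.16 × 0.35 = 0.056
CYP2C8: 0.32 × 0.09 = 0.0288
Other: 0.52 (unchanged)
Relative clearance = 0.056 + 0.0288 + 0.52 = 0.6048.
Steady-state concentration ∝ 1/CL: new value = 26.2 / 0.6048 = 43.3 mg/L.

43.3 mg/L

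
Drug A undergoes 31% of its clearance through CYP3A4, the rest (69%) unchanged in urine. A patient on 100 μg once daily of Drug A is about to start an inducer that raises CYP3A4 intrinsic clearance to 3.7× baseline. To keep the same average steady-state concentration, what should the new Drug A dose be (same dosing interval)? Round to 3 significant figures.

184 μg

CYP3A4: 0.31 × 3.7 = 1.147
Other: 0.69 (unchanged)
Relative clearance = 1.147 + 0.69 = 1.837.
Exposure is unchanged when dose changes in proportion to clearance. New dose = 100 μg × 1.837 = 184 μg.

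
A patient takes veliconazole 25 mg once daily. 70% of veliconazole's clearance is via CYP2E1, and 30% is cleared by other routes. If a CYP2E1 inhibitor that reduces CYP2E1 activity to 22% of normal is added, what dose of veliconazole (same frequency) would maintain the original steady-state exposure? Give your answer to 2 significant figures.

CYP2E1: 0.7 × 0.22 = 0.154
Other: 0.3 (unchanged)
New clearance relative to baseline: 0.154 + 0.3 = 0.454.
Css,avg = (dose rate)/CL, so holding Css fixed requires dose ∝ CL: 25 × 0.454 = 11 mg.

11 mg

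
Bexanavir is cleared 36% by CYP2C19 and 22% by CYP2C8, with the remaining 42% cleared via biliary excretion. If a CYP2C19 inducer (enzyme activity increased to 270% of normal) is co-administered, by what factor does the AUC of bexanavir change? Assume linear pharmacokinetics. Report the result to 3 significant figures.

The CYP2C19 pathway (36% of clearance) is boosted to 2.7× activity: 0.36 × 2.7 = 0.972.
CYP2C8 (22%) and the residual 42% are unaffected.
Relative clearance = 0.972 + 0.22 + 0.42 = 1.612.
Since AUC ∝ 1/CL, the ratio is 1 / 1.612 = 0.620.

0.620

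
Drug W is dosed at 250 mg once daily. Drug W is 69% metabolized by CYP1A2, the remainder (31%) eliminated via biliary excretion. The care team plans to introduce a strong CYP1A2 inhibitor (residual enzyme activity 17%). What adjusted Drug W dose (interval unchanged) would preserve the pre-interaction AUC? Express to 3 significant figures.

CYP1A2: 0.69 × 0.17 = 0.1173
Other: 0.31 (unchanged)
New clearance relative to baseline: 0.1173 + 0.31 = 0.4273.
To maintain the same steady-state level, dose must scale with clearance: new dose = 250 × 0.4273 = 107 mg.

107 mg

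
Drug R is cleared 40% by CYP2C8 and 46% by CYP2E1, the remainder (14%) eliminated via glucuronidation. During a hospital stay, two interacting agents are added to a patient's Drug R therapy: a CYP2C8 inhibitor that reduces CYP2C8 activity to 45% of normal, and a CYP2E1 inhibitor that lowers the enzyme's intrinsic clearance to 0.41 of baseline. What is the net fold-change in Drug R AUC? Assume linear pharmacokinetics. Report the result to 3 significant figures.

1.97

The CYP2C8 pathway (40% of clearance) is reduced to 0.45× activity: 0.4 × 0.45 = 0.18.
The CYP2E1 pathway (46% of clearance) is reduced to 0.41× activity: 0.46 × 0.41 = 0.1886.
Non-CYP routes (14%) are unchanged.
New clearance relative to baseline: 0.18 + 0.1886 + 0.14 = 0.5086.
Because AUC varies inversely with clearance, the combined effect is 1 / 0.5086 = 1.97.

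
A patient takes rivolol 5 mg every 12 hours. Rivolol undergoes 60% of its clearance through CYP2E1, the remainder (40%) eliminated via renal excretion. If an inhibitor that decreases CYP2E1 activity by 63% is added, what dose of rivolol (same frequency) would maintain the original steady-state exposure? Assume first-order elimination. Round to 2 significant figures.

CYP2E1: 0.6 × 0.37 = 0.222
Other: 0.4 (unchanged)
Relative clearance = 0.222 + 0.4 = 0.622.
To maintain the same steady-state level, dose must scale with clearance: new dose = 5 × 0.622 = 3.1 mg.

3.1 mg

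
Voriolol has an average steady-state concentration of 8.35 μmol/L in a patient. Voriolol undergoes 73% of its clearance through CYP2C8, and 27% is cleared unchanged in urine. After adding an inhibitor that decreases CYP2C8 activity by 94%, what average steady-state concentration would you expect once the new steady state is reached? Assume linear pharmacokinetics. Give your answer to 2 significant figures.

The CYP2C8 pathway (73% of clearance) drops to 0.06× activity: 0.73 × 0.06 = 0.0438.
The remaining 27% of clearance is unaffected.
Relative clearance = 0.0438 + 0.27 = 0.3138.
With dosing unchanged, average steady-state concentration scales as 1/CL: 8.35 / 0.3138 = 27 μmol/L.

27 μmol/L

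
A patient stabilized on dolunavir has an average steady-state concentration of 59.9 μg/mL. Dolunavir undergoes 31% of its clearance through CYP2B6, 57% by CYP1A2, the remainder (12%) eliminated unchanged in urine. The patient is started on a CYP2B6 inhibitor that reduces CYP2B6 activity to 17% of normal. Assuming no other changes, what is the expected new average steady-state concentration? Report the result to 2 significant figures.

81 μg/mL

CYP2B6: 0.31 × 0.17 = 0.0527
CYP1A2: 0.57 (unchanged)
Other: 0.12 (unchanged)
Relative clearance = 0.0527 + 0.57 + 0.12 = 0.7427.
With dosing unchanged, average steady-state concentration scales as 1/CL: 59.9 / 0.7427 = 81 μg/mL.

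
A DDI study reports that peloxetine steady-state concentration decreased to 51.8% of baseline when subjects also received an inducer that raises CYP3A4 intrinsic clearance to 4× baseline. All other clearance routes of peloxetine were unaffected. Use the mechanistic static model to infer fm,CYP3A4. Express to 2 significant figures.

Call the CYP3A4 fraction fm. After the interaction, CL_new/CL_old = fm × 4 + (1 − fm).
Steady-state concentration ratio = 1 / (new CL fraction), so new CL fraction = 1 / 0.518 = 1.931.
fm × 4 + 1 − fm = 1.931  ⇒  fm × (4 − 1) = 0.9305  ⇒  fm = 0.31.

0.31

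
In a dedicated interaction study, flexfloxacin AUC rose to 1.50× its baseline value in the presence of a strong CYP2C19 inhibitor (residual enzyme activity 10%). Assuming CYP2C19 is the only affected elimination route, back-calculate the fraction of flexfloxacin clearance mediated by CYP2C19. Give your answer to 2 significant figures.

0.37

Let fm be the CYP2C19 fraction. New clearance relative to baseline = fm × 0.1 + (1 − fm).
AUC ratio = 1 / (new CL fraction), so new CL fraction = 1 / 1.50 = 0.6667.
fm × 0.1 + 1 − fm = 0.6667  ⇒  fm × (0.1 − 1) = −0.3333  ⇒  fm = 0.37.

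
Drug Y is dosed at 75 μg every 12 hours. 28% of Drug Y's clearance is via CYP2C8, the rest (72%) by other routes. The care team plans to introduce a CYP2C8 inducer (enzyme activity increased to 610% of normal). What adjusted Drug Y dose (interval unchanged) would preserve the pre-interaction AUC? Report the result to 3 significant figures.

The CYP2C8 pathway (28% of clearance) rises to 6.1× activity: 0.28 × 6.1 = 1.708.
The remaining 72% of clearance is unaffected.
Relative clearance = 1.708 + 0.72 = 2.428.
Exposure is unchanged when dose changes in proportion to clearance. New dose = 75 μg × 2.428 = 182 μg.

182 μg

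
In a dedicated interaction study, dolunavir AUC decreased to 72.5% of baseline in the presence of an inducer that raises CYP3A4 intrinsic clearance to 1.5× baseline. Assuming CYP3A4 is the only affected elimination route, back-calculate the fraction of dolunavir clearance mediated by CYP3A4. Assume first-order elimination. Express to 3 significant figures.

CL'/CL = 1 / 0.725 = 1.379
1.5·fm + (1 − fm) = 1.379
fm = (1.379 − 1) / (1.5 − 1) = 0.759

0.759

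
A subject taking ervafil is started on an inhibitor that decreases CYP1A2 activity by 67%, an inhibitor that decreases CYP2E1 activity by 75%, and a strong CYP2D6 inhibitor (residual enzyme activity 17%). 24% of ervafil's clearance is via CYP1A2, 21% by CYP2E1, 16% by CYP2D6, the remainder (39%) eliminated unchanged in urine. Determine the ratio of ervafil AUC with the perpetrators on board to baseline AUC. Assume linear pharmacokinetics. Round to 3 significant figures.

The CYP1A2 pathway (24% of clearance) is reduced to 0.33× activity: 0.24 × 0.33 = 0.0792.
The CYP2E1 pathway (21% of clearance) is reduced to 0.25× activity: 0.21 × 0.25 = 0.0525.
The CYP2D6 pathway (16% of clearance) drops to 0.17× activity: 0.16 × 0.17 = 0.0272.
The remaining 39% of clearance is unaffected.
New clearance relative to baseline: 0.0792 + 0.0525 + 0.0272 + 0.39 = 0.5489.
Net AUC ratio = 1 / 0.5489 = 1.82.

1.82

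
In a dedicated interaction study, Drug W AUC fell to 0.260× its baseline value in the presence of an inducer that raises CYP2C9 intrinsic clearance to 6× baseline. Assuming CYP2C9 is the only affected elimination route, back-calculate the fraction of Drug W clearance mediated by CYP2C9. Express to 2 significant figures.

0.57

Let x = fm,CYP2C9. Because AUC ∝ 1/CL, relative clearance rose to 1/0.260 = 3.846.
Only the CYP2C9 route changed, so 3.846 = x·6 + (1 − x), giving x = 0.57.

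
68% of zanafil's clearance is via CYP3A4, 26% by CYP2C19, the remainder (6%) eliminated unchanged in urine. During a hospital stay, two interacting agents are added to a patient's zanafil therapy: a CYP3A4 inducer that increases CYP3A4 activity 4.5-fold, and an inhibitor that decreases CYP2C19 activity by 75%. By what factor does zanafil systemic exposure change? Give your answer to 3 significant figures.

0.314

The CYP3A4 pathway (68% of clearance) rises to 4.5× activity: 0.68 × 4.5 = 3.06.
The CYP2C19 pathway (26% of clearance) drops to 0.25× activity: 0.26 × 0.25 = 0.065.
Non-CYP routes (6%) are unchanged.
CL_new/CL_old = 3.06 + 0.065 + 0.06 = 3.185.
Because systemic exposure varies inversely with clearance, the combined effect is 1 / 3.185 = 0.314.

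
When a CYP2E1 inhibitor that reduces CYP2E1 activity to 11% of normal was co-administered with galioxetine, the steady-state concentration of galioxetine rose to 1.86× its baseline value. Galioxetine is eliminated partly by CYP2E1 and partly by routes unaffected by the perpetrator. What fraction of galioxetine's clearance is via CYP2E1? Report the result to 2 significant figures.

0.52

Write x for the fraction cleared via CYP2E1. The observed steady-state concentration change means clearance fell to 1/1.86 = 0.5376 of baseline.
Setting x·0.11 + (1 − x) = 0.5376 and solving: x = (0.5376 − 1)/(0.11 − 1) = 0.52.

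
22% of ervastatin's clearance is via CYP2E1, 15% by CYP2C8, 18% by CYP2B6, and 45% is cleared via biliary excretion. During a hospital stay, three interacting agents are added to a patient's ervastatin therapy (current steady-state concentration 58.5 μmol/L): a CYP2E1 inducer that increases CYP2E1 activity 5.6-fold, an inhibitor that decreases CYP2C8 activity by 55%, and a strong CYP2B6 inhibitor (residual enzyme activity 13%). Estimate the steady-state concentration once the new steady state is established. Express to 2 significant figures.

33 μmol/L

The CYP2E1 pathway (22% of clearance) rises to 5.6× activity: 0.22 × 5.6 = 1.232.
The CYP2C8 pathway (15% of clearance) falls to 0.45× activity: 0.15 × 0.45 = 0.0675.
The CYP2B6 pathway (18% of clearance) drops to 0.13× activity: 0.18 × 0.13 = 0.0234.
Non-CYP routes (45%) are unchanged.
CL_new/CL_old = 1.232 + 0.0675 + 0.0234 + 0.45 = 1.7729.
Steady-state concentration ∝ 1/CL: new value = 58.5 / 1.7729 = 33 μmol/L.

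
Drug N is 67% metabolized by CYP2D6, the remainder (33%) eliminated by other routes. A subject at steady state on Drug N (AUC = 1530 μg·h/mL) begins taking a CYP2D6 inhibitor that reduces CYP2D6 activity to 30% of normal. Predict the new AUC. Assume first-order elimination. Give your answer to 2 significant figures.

2.9 × 10³ μg·h/mL

The CYP2D6 pathway (67% of clearance) falls to 0.3× activity: 0.67 × 0.3 = 0.201.
The remaining 33% of clearance is unaffected.
Relative clearance = 0.201 + 0.33 = 0.531.
New AUC = baseline ÷ relative clearance = 1530 / 0.531 = 2.9 × 10³ μg·h/mL.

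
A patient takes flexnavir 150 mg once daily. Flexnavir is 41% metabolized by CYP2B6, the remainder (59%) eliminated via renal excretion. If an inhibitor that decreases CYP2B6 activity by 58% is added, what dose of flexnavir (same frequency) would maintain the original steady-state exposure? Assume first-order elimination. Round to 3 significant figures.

114 mg

The CYP2B6 pathway (41% of clearance) is reduced to 0.42× activity: 0.41 × 0.42 = 0.1722.
Non-CYP routes (59%) are unchanged.
New clearance relative to baseline: 0.1722 + 0.59 = 0.7622.
Exposure is unchanged when dose changes in proportion to clearance. New dose = 150 mg × 0.7622 = 114 mg.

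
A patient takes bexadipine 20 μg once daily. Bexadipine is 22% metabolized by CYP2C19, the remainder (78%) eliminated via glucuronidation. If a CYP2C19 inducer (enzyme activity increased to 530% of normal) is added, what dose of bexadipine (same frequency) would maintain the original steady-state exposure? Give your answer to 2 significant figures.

39 μg

CYP2C19: 0.22 × 5.3 = 1.166
Other: 0.78 (unchanged)
New clearance relative to baseline: 1.166 + 0.78 = 1.946.
Exposure is unchanged when dose changes in proportion to clearance. New dose = 20 μg × 1.946 = 39 μg.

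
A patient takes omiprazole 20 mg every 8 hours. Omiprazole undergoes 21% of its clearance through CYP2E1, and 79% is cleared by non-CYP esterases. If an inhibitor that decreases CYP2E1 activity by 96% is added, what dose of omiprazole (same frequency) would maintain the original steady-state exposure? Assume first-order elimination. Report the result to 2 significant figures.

16 mg

CYP2E1: 0.21 × 0.04 = 0.0084
Other: 0.79 (unchanged)
Relative clearance = 0.0084 + 0.79 = 0.7984.
To maintain the same steady-state level, dose must scale with clearance: new dose = 20 × 0.7984 = 16 mg.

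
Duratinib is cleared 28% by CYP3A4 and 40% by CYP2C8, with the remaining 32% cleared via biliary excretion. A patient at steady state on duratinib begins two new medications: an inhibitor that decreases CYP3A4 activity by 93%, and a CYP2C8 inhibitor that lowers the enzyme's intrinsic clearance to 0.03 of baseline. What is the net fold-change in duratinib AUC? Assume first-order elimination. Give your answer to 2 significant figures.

2.8

CYP3A4: 0.28 × 0.07 = 0.0196
CYP2C8: 0.4 × 0.03 = 0.012
Other: 0.32 (unchanged)
New clearance relative to baseline: 0.0196 + 0.012 + 0.32 = 0.3516.
Net AUC ratio = 1 / 0.3516 = 2.8.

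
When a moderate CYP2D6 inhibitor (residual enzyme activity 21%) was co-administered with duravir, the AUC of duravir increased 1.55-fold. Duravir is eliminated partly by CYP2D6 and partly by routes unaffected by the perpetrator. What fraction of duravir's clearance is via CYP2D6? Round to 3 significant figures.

0.449

Let x = fm,CYP2D6. Because AUC ∝ 1/CL, relative clearance fell to 1/1.55 = 0.6452.
Only the CYP2D6 route changed, so 0.6452 = x·0.21 + (1 − x), giving x = 0.449.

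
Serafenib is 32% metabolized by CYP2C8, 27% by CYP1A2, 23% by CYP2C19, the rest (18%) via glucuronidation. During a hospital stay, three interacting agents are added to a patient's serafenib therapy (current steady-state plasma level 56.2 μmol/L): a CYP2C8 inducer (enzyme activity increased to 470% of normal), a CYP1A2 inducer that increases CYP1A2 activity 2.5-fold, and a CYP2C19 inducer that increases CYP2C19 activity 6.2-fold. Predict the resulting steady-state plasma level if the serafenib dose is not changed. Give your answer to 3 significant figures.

14.8 μmol/L

The CYP2C8 pathway (32% of clearance) rises to 4.7× activity: 0.32 × 4.7 = 1.504.
The CYP1A2 pathway (27% of clearance) increases to 2.5× activity: 0.27 × 2.5 = 0.675.
The CYP2C19 pathway (23% of clearance) increases to 6.2× activity: 0.23 × 6.2 = 1.426.
The remaining 18% of clearance is unaffected.
CL_new/CL_old = 1.504 + 0.675 + 1.426 + 0.18 = 3.785.
New steady-state plasma level = 56.2 / 3.785 = 14.8 μmol/L (concentration scales inversely with clearance).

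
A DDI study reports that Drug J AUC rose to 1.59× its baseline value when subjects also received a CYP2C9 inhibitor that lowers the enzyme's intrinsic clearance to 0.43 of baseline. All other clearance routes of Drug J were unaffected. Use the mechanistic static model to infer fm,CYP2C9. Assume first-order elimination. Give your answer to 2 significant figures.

0.65

CL'/CL = 1 / 1.59 = 0.6289
0.43·fm + (1 − fm) = 0.6289
fm = (0.6289 − 1) / (0.43 − 1) = 0.65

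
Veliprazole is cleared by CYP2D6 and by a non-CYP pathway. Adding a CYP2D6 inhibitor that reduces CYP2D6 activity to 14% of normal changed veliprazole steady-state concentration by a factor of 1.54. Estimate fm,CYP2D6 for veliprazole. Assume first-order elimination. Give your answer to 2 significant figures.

0.41

Let x = fm,CYP2D6. Because steady-state concentration ∝ 1/CL, relative clearance fell to 1/1.54 = 0.6494.
Only the CYP2D6 route changed, so 0.6494 = x·0.14 + (1 − x), giving x = 0.41.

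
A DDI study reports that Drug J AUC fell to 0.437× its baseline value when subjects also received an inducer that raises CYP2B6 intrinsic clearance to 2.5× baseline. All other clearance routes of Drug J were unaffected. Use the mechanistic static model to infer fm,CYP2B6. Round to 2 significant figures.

0.86

Call the CYP2B6 fraction fm. After the interaction, CL_new/CL_old = fm × 2.5 + (1 − fm).
AUC ratio = 1 / (new CL fraction), so new CL fraction = 1 / 0.437 = 2.288.
fm × 2.5 + 1 − fm = 2.288  ⇒  fm × (2.5 − 1) = 1.288  ⇒  fm = 0.86.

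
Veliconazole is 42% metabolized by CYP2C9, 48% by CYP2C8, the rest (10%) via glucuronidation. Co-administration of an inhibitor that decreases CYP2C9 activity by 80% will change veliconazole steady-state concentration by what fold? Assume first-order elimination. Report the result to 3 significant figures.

1.51

The CYP2C9 pathway (42% of clearance) drops to 0.2× activity: 0.42 × 0.2 = 0.084.
CYP2C8 (48%) and the residual 10% are unaffected.
CL_new/CL_old = 0.084 + 0.48 + 0.1 = 0.664.
Steady-state concentration ratio = CL_old/CL_new = 1 / 0.664 = 1.51.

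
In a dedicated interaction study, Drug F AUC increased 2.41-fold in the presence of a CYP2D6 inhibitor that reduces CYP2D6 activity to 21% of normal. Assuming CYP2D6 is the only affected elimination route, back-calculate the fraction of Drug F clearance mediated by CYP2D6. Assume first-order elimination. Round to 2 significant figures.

0.74

Call the CYP2D6 fraction fm. After the interaction, CL_new/CL_old = fm × 0.21 + (1 − fm).
AUC ratio = 1 / (new CL fraction), so new CL fraction = 1 / 2.41 = 0.4149.
fm × 0.21 + 1 − fm = 0.4149  ⇒  fm × (0.21 − 1) = −0.5851  ⇒  fm = 0.74.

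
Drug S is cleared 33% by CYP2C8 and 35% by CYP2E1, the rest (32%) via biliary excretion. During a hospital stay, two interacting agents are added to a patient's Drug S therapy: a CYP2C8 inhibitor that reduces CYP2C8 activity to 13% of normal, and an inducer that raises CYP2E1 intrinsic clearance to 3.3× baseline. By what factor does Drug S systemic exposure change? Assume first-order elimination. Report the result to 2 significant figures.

The CYP2C8 pathway (33% of clearance) drops to 0.13× activity: 0.33 × 0.13 = 0.0429.
The CYP2E1 pathway (35% of clearance) rises to 3.3× activity: 0.35 × 3.3 = 1.155.
The remaining 32% of clearance is unaffected.
Relative clearance = 0.0429 + 1.155 + 0.32 = 1.5179.
Net systemic exposure ratio = 1 / 1.5179 = 0.66.

0.66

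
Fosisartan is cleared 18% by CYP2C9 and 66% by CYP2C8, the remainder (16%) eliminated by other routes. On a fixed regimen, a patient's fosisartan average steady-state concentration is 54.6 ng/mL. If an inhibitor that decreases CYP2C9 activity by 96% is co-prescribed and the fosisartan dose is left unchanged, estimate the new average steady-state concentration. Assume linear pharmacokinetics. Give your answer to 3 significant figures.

CYP2C9: 0.18 × 0.04 = 0.0072
CYP2C8: 0.66 (unchanged)
Other: 0.16 (unchanged)
CL_new/CL_old = 0.0072 + 0.66 + 0.16 = 0.8272.
With dosing unchanged, average steady-state concentration scales as 1/CL: 54.6 / 0.8272 = 66.0 ng/mL.

66.0 ng/mL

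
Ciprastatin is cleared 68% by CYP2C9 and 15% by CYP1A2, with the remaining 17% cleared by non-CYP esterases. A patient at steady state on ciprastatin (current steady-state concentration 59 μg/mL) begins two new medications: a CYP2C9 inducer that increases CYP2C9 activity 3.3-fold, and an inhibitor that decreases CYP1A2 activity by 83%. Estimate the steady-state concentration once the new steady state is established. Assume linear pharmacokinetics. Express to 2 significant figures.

24 μg/mL

The CYP2C9 pathway (68% of clearance) is boosted to 3.3× activity: 0.68 × 3.3 = 2.244.
The CYP1A2 pathway (15% of clearance) falls to 0.17× activity: 0.15 × 0.17 = 0.0255.
The remaining 17% of clearance is unaffected.
CL_new/CL_old = 2.244 + 0.0255 + 0.17 = 2.4395.
Dividing the baseline by the relative clearance: 59 / 2.4395 = 24 μg/mL.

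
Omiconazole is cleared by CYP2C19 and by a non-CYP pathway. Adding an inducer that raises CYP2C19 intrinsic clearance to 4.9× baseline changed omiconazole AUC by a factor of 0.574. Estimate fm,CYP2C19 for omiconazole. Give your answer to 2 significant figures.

0.19

Write x for the fraction cleared via CYP2C19. The observed AUC change means clearance rose to 1/0.574 = 1.742 of baseline.
Setting x·4.9 + (1 − x) = 1.742 and solving: x = (1.742 − 1)/(4.9 − 1) = 0.19.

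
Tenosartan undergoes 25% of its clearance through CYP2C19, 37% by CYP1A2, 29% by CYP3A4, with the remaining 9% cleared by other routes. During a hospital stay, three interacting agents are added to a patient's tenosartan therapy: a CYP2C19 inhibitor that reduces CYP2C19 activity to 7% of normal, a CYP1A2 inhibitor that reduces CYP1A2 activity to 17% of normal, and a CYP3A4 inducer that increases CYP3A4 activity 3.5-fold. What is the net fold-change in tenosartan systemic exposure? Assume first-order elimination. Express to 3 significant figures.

CYP2C19: 0.25 × 0.07 = 0.0175
CYP1A2: 0.37 × 0.17 = 0.0629
CYP3A4: 0.29 × 3.5 = 1.015
Other: 0.09 (unchanged)
New clearance relative to baseline: 0.0175 + 0.0629 + 1.015 + 0.09 = 1.1854.
Systemic exposure ∝ 1/CL: fold-change = 1 / 1.1854 = 0.844.

0.844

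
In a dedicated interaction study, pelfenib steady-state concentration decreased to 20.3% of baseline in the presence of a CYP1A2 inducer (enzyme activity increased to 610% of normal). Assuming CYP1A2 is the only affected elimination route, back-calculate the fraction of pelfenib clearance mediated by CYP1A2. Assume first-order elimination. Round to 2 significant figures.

0.77

CL'/CL = 1 / 0.203 = 4.926
6.1·fm + (1 − fm) = 4.926
fm = (4.926 − 1) / (6.1 − 1) = 0.77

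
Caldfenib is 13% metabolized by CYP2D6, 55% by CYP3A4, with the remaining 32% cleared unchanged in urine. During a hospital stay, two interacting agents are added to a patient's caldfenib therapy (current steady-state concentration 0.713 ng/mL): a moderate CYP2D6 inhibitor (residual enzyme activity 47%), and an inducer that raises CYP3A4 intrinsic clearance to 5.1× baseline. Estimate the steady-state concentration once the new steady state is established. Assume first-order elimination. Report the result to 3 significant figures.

0.224 ng/mL

CYP2D6: 0.13 × 0.47 = 0.0611
CYP3A4: 0.55 × 5.1 = 2.805
Other: 0.32 (unchanged)
CL_new/CL_old = 0.0611 + 2.805 + 0.32 = 3.1861.
Steady-state concentration ∝ 1/CL: new value = 0.713 / 3.1861 = 0.224 ng/mL.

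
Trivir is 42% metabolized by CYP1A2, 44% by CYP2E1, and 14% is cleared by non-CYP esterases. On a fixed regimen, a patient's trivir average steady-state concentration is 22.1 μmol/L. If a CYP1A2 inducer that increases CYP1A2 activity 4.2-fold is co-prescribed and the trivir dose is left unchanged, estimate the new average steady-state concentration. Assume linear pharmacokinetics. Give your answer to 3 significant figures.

9.43 μmol/L

CYP1A2: 0.42 × 4.2 = 1.764
CYP2E1: 0.44 (unchanged)
Other: 0.14 (unchanged)
New clearance relative to baseline: 1.764 + 0.44 + 0.14 = 2.344.
Average steady-state concentration ∝ 1/CL, so new value = 22.1 / 2.344 = 9.43 μmol/L.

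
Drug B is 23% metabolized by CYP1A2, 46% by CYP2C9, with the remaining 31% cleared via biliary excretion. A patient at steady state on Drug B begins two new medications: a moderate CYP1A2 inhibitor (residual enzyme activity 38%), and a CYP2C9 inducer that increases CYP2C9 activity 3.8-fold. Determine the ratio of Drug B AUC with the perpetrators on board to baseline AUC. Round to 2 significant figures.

0.47

CYP1A2: 0.23 × 0.38 = 0.0874
CYP2C9: 0.46 × 3.8 = 1.748
Other: 0.31 (unchanged)
CL_new/CL_old = 0.0874 + 1.748 + 0.31 = 2.1454.
Net AUC ratio = 1 / 2.1454 = 0.47.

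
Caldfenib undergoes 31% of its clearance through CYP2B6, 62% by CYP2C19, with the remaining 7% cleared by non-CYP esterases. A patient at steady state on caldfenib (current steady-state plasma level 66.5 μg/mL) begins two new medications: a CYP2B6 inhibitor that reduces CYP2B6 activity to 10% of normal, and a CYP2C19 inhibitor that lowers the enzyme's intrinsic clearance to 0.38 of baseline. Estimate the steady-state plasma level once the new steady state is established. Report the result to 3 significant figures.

The CYP2B6 pathway (31% of clearance) is reduced to 0.1× activity: 0.31 × 0.1 = 0.031.
The CYP2C19 pathway (62% of clearance) is reduced to 0.38× activity: 0.62 × 0.38 = 0.2356.
The remaining 7% of clearance is unaffected.
CL_new/CL_old = 0.031 + 0.2356 + 0.07 = 0.3366.
Dividing the baseline by the relative clearance: 66.5 / 0.3366 = 198 μg/mL.

198 μg/mL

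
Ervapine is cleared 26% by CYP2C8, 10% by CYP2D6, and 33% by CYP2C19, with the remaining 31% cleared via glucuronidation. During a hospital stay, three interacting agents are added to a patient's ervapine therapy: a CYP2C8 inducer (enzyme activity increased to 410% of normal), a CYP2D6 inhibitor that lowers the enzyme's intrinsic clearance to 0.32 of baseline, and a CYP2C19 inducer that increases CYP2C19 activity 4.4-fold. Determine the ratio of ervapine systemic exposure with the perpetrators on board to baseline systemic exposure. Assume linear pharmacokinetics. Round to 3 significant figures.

0.350

The CYP2C8 pathway (26% of clearance) increases to 4.1× activity: 0.26 × 4.1 = 1.066.
The CYP2D6 pathway (10% of clearance) drops to 0.32× activity: 0.1 × 0.32 = 0.032.
The CYP2C19 pathway (33% of clearance) is boosted to 4.4× activity: 0.33 × 4.4 = 1.452.
Non-CYP routes (31%) are unchanged.
Relative clearance = 1.066 + 0.032 + 1.452 + 0.31 = 2.86.
Systemic exposure ∝ 1/CL: fold-change = 1 / 2.86 = 0.350.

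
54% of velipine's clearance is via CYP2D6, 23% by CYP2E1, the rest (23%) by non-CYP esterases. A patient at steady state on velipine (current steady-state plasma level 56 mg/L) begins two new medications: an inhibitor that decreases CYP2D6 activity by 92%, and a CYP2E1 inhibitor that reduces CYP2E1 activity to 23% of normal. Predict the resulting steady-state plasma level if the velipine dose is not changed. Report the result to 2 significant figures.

1.7 × 10² mg/L

The CYP2D6 pathway (54% of clearance) drops to 0.08× activity: 0.54 × 0.08 = 0.0432.
The CYP2E1 pathway (23% of clearance) drops to 0.23× activity: 0.23 × 0.23 = 0.0529.
Non-CYP routes (23%) are unchanged.
New clearance relative to baseline: 0.0432 + 0.0529 + 0.23 = 0.3261.
New steady-state plasma level = 56 / 0.3261 = 1.7 × 10² mg/L (concentration scales inversely with clearance).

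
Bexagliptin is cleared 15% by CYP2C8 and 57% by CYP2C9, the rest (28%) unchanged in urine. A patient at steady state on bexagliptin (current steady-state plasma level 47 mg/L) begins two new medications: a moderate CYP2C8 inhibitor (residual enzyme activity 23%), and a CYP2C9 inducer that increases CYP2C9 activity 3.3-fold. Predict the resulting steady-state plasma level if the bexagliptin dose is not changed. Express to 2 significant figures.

21 mg/L

CYP2C8: 0.15 × 0.23 = 0.0345
CYP2C9: 0.57 × 3.3 = 1.881
Other: 0.28 (unchanged)
CL_new/CL_old = 0.0345 + 1.881 + 0.28 = 2.1955.
Dividing the baseline by the relative clearance: 47 / 2.1955 = 21 mg/L.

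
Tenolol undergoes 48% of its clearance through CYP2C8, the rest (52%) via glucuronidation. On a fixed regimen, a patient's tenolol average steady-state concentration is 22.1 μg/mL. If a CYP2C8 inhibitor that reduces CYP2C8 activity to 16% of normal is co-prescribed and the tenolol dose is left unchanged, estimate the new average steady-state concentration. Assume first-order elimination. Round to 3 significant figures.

37.0 μg/mL

The CYP2C8 pathway (48% of clearance) falls to 0.16× activity: 0.48 × 0.16 = 0.0768.
The remaining 52% of clearance is unaffected.
Relative clearance = 0.0768 + 0.52 = 0.5968.
With dosing unchanged, average steady-state concentration scales as 1/CL: 22.1 / 0.5968 = 37.0 μg/mL.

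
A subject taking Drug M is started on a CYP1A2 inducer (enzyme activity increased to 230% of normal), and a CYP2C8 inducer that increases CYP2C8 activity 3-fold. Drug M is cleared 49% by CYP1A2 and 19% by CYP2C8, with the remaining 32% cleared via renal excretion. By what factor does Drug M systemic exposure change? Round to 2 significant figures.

CYP1A2: 0.49 × 2.3 = 1.127
CYP2C8: 0.19 × 3 = 0.57
Other: 0.32 (unchanged)
Relative clearance = 1.127 + 0.57 + 0.32 = 2.017.
Because systemic exposure varies inversely with clearance, the combined effect is 1 / 2.017 = 0.50.

0.50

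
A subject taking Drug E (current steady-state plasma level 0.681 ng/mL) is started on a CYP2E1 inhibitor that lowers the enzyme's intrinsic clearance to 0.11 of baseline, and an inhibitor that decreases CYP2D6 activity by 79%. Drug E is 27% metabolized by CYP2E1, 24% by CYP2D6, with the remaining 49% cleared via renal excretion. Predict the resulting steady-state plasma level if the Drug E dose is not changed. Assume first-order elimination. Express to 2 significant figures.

CYP2E1: 0.27 × 0.11 = 0.0297
CYP2D6: 0.24 × 0.21 = 0.0504
Other: 0.49 (unchanged)
New clearance relative to baseline: 0.0297 + 0.0504 + 0.49 = 0.5701.
Dividing the baseline by the relative clearance: 0.681 / 0.5701 = 1.2 ng/mL.

1.2 ng/mL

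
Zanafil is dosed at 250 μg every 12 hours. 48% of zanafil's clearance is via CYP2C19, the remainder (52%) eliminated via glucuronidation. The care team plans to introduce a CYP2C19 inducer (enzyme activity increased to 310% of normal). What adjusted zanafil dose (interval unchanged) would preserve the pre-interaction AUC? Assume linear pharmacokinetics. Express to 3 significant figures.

The CYP2C19 pathway (48% of clearance) rises to 3.1× activity: 0.48 × 3.1 = 1.488.
The remaining 52% of clearance is unaffected.
Relative clearance = 1.488 + 0.52 = 2.008.
Exposure is unchanged when dose changes in proportion to clearance. New dose = 250 μg × 2.008 = 502 μg.

502 μg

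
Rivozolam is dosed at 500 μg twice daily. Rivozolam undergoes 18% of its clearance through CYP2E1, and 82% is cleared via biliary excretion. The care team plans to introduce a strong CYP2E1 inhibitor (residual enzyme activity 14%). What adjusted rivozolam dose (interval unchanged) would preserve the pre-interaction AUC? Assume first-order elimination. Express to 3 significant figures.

The CYP2E1 pathway (18% of clearance) drops to 0.14× activity: 0.18 × 0.14 = 0.0252.
The remaining 82% of clearance is unaffected.
New clearance relative to baseline: 0.0252 + 0.82 = 0.8452.
Exposure is unchanged when dose changes in proportion to clearance. New dose = 500 μg × 0.8452 = 423 μg.

423 μg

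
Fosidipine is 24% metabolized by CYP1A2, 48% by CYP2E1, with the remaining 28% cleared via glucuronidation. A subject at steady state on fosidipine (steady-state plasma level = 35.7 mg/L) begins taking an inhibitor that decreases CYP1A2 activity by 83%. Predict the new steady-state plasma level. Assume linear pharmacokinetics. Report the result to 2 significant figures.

45 mg/L

CYP1A2: 0.24 × 0.17 = 0.0408
CYP2E1: 0.48 (unchanged)
Other: 0.28 (unchanged)
New clearance relative to baseline: 0.0408 + 0.48 + 0.28 = 0.8008.
Steady-state plasma level ∝ 1/CL, so new value = 35.7 / 0.8008 = 45 mg/L.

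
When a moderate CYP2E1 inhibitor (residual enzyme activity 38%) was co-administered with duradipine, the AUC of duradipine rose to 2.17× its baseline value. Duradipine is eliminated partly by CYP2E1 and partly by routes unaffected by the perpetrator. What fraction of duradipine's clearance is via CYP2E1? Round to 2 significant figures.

Write x for the fraction cleared via CYP2E1. The observed AUC change means clearance fell to 1/2.17 = 0.4608 of baseline.
Setting x·0.38 + (1 − x) = 0.4608 and solving: x = (0.4608 − 1)/(0.38 − 1) = 0.87.

0.87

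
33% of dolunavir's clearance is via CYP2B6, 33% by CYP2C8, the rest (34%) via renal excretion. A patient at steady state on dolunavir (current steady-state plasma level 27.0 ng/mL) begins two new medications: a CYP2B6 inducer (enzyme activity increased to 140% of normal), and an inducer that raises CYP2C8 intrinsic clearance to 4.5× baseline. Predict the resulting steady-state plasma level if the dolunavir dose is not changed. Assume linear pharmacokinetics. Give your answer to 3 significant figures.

11.8 ng/mL

The CYP2B6 pathway (33% of clearance) rises to 1.4× activity: 0.33 × 1.4 = 0.462.
The CYP2C8 pathway (33% of clearance) is boosted to 4.5× activity: 0.33 × 4.5 = 1.485.
The remaining 34% of clearance is unaffected.
Relative clearance = 0.462 + 1.485 + 0.34 = 2.287.
Steady-state plasma level ∝ 1/CL: new value = 27.0 / 2.287 = 11.8 ng/mL.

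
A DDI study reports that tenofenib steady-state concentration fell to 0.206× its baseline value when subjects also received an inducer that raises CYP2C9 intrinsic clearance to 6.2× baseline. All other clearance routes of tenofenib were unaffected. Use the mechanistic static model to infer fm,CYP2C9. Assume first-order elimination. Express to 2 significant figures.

0.74

Let x = fm,CYP2C9. Because steady-state concentration ∝ 1/CL, relative clearance rose to 1/0.206 = 4.854.
Only the CYP2C9 route changed, so 4.854 = x·6.2 + (1 − x), giving x = 0.74.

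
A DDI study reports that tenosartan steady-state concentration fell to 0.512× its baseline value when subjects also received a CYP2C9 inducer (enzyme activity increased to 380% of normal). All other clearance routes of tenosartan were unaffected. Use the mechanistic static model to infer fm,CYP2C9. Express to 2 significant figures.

0.34

Let x = fm,CYP2C9. Because steady-state concentration ∝ 1/CL, relative clearance rose to 1/0.512 = 1.953.
Only the CYP2C9 route changed, so 1.953 = x·3.8 + (1 − x), giving x = 0.34.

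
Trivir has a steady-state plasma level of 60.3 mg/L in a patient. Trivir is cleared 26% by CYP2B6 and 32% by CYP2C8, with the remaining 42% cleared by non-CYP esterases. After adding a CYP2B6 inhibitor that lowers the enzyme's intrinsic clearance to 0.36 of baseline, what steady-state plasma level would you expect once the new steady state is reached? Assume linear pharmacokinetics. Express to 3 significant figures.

The CYP2B6 pathway (26% of clearance) drops to 0.36× activity: 0.26 × 0.36 = 0.0936.
CYP2C8 (32%) and the residual 42% are unaffected.
Relative clearance = 0.0936 + 0.32 + 0.42 = 0.8336.
Steady-state plasma level ∝ 1/CL, so new value = 60.3 / 0.8336 = 72.3 mg/L.

72.3 mg/L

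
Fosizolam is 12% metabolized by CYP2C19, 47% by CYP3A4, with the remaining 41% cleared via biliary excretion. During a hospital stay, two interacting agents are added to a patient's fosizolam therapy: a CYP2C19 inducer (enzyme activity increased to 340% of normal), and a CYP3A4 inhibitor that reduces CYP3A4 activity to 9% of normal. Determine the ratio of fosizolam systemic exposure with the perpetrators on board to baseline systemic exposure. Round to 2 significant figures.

The CYP2C19 pathway (12% of clearance) is boosted to 3.4× activity: 0.12 × 3.4 = 0.408.
The CYP3A4 pathway (47% of clearance) drops to 0.09× activity: 0.47 × 0.09 = 0.0423.
The remaining 41% of clearance is unaffected.
New clearance relative to baseline: 0.408 + 0.0423 + 0.41 = 0.8603.
Net systemic exposure ratio = 1 / 0.8603 = 1.2.

1.2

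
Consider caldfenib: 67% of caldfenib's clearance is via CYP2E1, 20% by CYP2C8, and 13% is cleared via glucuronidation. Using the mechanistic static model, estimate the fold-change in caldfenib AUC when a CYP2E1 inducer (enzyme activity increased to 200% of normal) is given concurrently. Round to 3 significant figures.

0.599

CYP2E1: 0.67 × 2 = 1.34
CYP2C8: 0.2 (unchanged)
Other: 0.13 (unchanged)
Relative clearance = 1.34 + 0.2 + 0.13 = 1.67.
AUC is inversely proportional to clearance, so the fold-change is 1 / 1.67 = 0.599.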